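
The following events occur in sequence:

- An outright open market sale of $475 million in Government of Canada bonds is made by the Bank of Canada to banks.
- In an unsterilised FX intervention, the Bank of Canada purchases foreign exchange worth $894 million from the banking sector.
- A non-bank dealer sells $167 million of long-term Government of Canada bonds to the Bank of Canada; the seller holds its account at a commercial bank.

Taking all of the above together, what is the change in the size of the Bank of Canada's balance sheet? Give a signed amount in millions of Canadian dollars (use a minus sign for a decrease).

+$586 million

OMO sale (to banks) $475 million: a Bank of Canada asset is shed → −$475M.
FX purchase $894 million: a Bank of Canada asset is acquired → +$894M.
Asset purchase (from non-banks) $167 million: a Bank of Canada asset is acquired → +$167M.
Net: −475 + 894 + 167 = +$586 million.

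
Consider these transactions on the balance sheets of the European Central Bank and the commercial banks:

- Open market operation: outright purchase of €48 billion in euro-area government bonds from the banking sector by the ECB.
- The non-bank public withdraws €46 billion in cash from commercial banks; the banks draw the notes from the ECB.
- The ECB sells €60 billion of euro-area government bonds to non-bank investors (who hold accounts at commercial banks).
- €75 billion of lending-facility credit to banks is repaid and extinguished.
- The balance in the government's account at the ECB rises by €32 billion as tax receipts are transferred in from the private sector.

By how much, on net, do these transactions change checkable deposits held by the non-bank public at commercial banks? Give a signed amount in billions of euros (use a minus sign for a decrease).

-€138 billion

ECB balance sheet:
  Assets:      Securities −€12B, Loans to banks −€75B
  Liabilities: Bank reserves −€165B, Currency in circulation +€46B, Government deposits +€32B
Commercial banking system:
  Assets:      Reserves at CB −€165B, Securities −€48B
  Liabilities: Checkable deposits −€138B, Borrowings from CB −€75B
So the change in checkable deposits held by the non-bank public at commercial banks is -€138 billion.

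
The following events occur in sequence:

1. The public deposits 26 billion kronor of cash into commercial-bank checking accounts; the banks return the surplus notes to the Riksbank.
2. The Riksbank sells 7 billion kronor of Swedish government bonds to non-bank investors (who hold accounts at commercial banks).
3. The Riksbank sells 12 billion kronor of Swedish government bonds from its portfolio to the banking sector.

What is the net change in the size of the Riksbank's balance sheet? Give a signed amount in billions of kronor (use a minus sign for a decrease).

Riksbank balance sheet:
  Assets:      Securities −19B
  Liabilities: Bank reserves +7B, Currency in circulation −26B
Commercial banking system:
  Assets:      Reserves at CB +7B, Securities +12B
  Liabilities: Checkable deposits +19B
Change in total Riksbank assets = -19 billion.

-19 billion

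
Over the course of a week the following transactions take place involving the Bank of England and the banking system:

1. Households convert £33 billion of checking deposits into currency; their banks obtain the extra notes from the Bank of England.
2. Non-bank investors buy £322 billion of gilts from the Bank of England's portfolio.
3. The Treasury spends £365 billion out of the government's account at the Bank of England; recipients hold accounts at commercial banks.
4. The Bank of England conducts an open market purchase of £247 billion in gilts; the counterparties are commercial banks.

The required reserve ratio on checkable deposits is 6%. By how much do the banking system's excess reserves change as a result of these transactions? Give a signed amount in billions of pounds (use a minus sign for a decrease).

Currency withdrawal £33 billion: reserves −£33B, deposits −£33B.
Asset sale (to non-banks) £322 billion: reserves −£322B, deposits −£322B.
Government spending £365 billion: reserves +£365B, deposits +£365B.
OMO purchase (from banks) £247 billion: reserves +£247B, deposits 0.
Totals: Δreserves = +£257B, Δdeposits = +£10B.
Δrequired reserves = 6% × +£10B = +£0.6B.
Δexcess reserves = Δreserves − Δrequired = +£257B − (+£0.6B) = +£256.4 billion.

+£256.4 billion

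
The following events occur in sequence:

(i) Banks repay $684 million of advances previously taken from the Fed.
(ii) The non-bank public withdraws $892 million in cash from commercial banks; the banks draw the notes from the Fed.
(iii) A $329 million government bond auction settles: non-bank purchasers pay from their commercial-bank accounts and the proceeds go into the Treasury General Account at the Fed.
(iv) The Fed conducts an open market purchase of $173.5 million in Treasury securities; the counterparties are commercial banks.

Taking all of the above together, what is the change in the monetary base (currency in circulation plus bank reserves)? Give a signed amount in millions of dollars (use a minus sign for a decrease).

Discount-window repayment $684 million: Fed balance sheet contracts → −$684M.
Currency withdrawal $892 million: just a shift between currency and reserves — both are base money → 0.
Government account inflow $329 million: reserves shift to a non-base liability → −$329M.
OMO purchase (from banks) $173.5 million: Fed balance sheet expands → +$173.5M.
Net: −684 + 0 − 329 + 173.5 = -$839.5 million.

-$839.5 million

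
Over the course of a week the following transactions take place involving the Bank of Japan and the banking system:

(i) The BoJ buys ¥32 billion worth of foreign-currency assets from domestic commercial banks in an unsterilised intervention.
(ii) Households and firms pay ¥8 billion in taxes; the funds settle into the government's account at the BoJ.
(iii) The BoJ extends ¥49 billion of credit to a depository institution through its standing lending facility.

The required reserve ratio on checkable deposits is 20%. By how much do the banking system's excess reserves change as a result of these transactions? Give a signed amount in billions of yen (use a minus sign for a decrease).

+¥74.6 billion

FX purchase ¥32 billion: reserves +¥32B, deposits 0.
Government account inflow ¥8 billion: reserves −¥8B, deposits −¥8B.
Discount-window loan ¥49 billion: reserves +¥49B, deposits 0.
Totals: Δreserves = +¥73B, Δdeposits = −¥8B.
Δrequired reserves = 20% × −¥8B = −¥1.6B.
Δexcess reserves = Δreserves − Δrequired = +¥73B − (−¥1.6B) = +¥74.6 billion.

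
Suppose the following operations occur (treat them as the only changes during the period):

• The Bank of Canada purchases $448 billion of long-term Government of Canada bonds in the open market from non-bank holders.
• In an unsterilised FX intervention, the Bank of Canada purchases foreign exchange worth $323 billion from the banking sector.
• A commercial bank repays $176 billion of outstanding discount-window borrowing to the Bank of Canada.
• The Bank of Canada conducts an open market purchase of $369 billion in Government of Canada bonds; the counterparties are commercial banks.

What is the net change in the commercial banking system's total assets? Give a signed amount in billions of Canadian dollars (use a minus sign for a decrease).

Asset purchase (from non-banks) $448 billion: bank balance sheets expand → +$448B.
FX purchase $323 billion: just an asset swap on bank balance sheets → 0.
Discount-window repayment $176 billion: bank balance sheets shrink → −$176B.
OMO purchase (from banks) $369 billion: just an asset swap on bank balance sheets → 0.
Net: 448 + 0 − 176 + 0 = +$272 billion.

+$272 billion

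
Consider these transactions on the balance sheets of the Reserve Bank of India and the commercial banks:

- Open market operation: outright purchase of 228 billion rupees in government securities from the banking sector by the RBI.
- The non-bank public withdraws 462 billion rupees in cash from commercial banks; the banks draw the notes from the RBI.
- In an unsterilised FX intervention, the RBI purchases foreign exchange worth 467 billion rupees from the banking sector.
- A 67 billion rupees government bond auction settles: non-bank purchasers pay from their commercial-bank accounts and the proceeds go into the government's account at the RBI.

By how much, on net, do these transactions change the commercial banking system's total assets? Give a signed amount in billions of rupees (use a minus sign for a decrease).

OMO purchase (from banks) 228 billion rupees: just an asset swap on bank balance sheets → 0.
Currency withdrawal 462 billion rupees: bank balance sheets shrink → −462B.
FX purchase 467 billion rupees: just an asset swap on bank balance sheets → 0.
Government account inflow 67 billion rupees: bank balance sheets shrink → −67B.
Net: 0 − 462 + 0 − 67 = -529 billion.

-529 billion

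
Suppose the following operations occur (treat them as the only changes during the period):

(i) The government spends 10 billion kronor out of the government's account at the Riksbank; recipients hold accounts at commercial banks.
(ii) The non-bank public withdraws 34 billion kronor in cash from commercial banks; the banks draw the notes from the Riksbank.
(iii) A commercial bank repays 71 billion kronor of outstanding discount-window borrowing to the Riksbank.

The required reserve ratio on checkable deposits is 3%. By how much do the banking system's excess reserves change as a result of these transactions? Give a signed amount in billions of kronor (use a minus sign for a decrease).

-94.28 billion

Government spending 10 billion kronor: reserves +10B, deposits +10B.
Currency withdrawal 34 billion kronor: reserves −34B, deposits −34B.
Discount-window repayment 71 billion kronor: reserves −71B, deposits 0.
Totals: Δreserves = −95B, Δdeposits = −24B.
Δrequired reserves = 3% × −24B = −0.72B.
Δexcess reserves = Δreserves − Δrequired = −95B − (−0.72B) = -94.28 billion.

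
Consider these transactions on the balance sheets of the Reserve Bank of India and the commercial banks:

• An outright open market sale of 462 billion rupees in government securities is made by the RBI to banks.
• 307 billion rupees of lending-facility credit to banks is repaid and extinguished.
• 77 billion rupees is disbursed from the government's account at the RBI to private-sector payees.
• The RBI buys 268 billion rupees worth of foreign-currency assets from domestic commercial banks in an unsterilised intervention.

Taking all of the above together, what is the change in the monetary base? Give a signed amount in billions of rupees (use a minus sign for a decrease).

-424 billion

OMO sale (to banks) 462 billion rupees: RBI balance sheet contracts → −462B.
Discount-window repayment 307 billion rupees: RBI balance sheet contracts → −307B.
Government spending 77 billion rupees: a non-base liability converts back to reserves → +77B.
FX purchase 268 billion rupees: RBI balance sheet expands → +268B.
Net: −462 − 307 + 77 + 268 = -424 billion.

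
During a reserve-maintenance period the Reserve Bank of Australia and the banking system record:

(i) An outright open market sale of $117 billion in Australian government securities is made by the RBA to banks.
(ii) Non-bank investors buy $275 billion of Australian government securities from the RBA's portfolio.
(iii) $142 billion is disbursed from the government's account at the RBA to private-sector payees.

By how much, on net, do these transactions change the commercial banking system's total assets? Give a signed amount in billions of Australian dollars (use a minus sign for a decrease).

-$133 billion

OMO sale (to banks) $117 billion: just an asset swap on bank balance sheets → 0.
Asset sale (to non-banks) $275 billion: bank balance sheets shrink → −$275B.
Government spending $142 billion: bank balance sheets expand → +$142B.
Net: 0 − 275 + 142 = -$133 billion.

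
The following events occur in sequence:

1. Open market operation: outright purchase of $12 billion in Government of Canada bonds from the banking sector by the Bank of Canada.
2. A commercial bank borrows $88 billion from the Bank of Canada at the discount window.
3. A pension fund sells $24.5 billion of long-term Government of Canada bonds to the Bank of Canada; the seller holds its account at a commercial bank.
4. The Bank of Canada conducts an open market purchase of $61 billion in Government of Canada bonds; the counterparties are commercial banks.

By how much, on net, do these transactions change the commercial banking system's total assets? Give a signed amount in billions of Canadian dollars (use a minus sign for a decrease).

OMO purchase (from banks) $12 billion: just an asset swap on bank balance sheets → 0.
Discount-window loan $88 billion: bank balance sheets expand → +$88B.
Asset purchase (from non-banks) $24.5 billion: bank balance sheets expand → +$24.5B.
OMO purchase (from banks) $61 billion: just an asset swap on bank balance sheets → 0.
Net: 0 + 88 + 24.5 + 0 = +$112.5 billion.

+$112.5 billion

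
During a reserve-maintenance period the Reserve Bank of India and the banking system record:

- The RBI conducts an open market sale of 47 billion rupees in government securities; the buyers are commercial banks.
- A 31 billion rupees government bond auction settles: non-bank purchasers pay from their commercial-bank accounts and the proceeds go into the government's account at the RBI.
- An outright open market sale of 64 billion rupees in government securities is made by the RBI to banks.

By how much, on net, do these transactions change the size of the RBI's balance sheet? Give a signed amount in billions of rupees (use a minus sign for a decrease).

OMO sale (to banks) 47 billion rupees: an RBI asset is shed → −47B.
Government account inflow 31 billion rupees: only the composition of liabilities changes → 0.
OMO sale (to banks) 64 billion rupees: an RBI asset is shed → −64B.
Net: −47 + 0 − 64 = -111 billion.

-111 billion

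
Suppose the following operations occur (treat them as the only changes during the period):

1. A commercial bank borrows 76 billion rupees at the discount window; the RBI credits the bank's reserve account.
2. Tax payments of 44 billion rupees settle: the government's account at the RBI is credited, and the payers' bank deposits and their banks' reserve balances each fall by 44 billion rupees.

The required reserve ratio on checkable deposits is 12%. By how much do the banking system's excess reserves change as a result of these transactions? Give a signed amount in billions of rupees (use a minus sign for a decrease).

+37.28 billion

Discount-window loan 76 billion rupees: reserves +76B, deposits 0.
Government account inflow 44 billion rupees: reserves −44B, deposits −44B.
Totals: Δreserves = +32B, Δdeposits = −44B.
Δrequired reserves = 12% × −44B = −5.28B.
Δexcess reserves = Δreserves − Δrequired = +32B − (−5.28B) = +37.28 billion.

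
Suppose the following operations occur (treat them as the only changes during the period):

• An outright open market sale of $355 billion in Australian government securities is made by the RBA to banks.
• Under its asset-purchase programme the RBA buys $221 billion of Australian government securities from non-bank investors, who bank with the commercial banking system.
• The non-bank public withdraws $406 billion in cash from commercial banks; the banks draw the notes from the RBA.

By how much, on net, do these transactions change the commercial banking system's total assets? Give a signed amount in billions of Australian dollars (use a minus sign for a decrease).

OMO sale (to banks) $355 billion: just an asset swap on bank balance sheets → 0.
Asset purchase (from non-banks) $221 billion: bank balance sheets expand → +$221B.
Currency withdrawal $406 billion: bank balance sheets shrink → −$406B.
Net: 0 + 221 − 406 = -$185 billion.

-$185 billion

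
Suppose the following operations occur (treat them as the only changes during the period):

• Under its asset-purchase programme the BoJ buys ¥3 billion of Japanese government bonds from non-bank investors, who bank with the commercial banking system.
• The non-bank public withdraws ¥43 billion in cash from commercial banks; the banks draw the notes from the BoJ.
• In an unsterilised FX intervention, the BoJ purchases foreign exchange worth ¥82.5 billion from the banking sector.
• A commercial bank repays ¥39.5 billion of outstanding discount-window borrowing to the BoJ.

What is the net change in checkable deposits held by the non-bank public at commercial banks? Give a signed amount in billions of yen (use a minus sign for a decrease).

Asset purchase (from non-banks) ¥3 billion: non-bank counterparties' bank balances rise → +¥3B.
Currency withdrawal ¥43 billion: non-bank counterparties' bank balances fall → −¥43B.
FX purchase ¥82.5 billion: the counterparty is a bank, so public deposits are unchanged → 0.
Discount-window repayment ¥39.5 billion: the counterparty is a bank, so public deposits are unchanged → 0.
Net: 3 − 43 + 0 + 0 = -¥40 billion.

-¥40 billion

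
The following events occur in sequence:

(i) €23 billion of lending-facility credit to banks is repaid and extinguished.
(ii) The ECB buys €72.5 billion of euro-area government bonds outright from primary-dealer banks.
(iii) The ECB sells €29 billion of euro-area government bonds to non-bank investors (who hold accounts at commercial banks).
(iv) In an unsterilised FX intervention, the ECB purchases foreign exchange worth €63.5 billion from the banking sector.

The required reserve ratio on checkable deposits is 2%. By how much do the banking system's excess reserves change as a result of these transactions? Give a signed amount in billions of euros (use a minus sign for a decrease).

Discount-window repayment €23 billion: reserves −€23B, deposits 0.
OMO purchase (from banks) €72.5 billion: reserves +€72.5B, deposits 0.
Asset sale (to non-banks) €29 billion: reserves −€29B, deposits −€29B.
FX purchase €63.5 billion: reserves +€63.5B, deposits 0.
Totals: Δreserves = +€84B, Δdeposits = −€29B.
Δrequired reserves = 2% × −€29B = −€0.58B.
Δexcess reserves = Δreserves − Δrequired = +€84B − (−€0.58B) = +€84.58 billion.

+€84.58 billion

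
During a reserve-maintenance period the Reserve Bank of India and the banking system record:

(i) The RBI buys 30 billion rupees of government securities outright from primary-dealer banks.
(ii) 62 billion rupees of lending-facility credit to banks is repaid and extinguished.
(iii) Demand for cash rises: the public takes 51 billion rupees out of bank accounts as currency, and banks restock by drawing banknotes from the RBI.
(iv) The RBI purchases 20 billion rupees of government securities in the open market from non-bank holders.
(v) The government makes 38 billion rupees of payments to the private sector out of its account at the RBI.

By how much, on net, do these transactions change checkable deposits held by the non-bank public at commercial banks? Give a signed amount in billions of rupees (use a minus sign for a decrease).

+7 billion

OMO purchase (from banks) 30 billion rupees: the counterparty is a bank, so public deposits are unchanged → 0.
Discount-window repayment 62 billion rupees: the counterparty is a bank, so public deposits are unchanged → 0.
Currency withdrawal 51 billion rupees: non-bank counterparties' bank balances fall → −51B.
Asset purchase (from non-banks) 20 billion rupees: non-bank counterparties' bank balances rise → +20B.
Government spending 38 billion rupees: non-bank counterparties' bank balances rise → +38B.
Net: 0 + 0 − 51 + 20 + 38 = +7 billion.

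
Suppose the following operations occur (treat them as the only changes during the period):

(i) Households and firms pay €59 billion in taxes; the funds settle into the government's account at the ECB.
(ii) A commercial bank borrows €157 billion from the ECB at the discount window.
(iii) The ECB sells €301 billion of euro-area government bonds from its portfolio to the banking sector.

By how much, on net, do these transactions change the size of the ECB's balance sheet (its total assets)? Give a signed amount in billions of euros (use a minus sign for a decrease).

-€144 billion

Government account inflow €59 billion: only the composition of liabilities changes → 0.
Discount-window loan €157 billion: an ECB asset is acquired → +€157B.
OMO sale (to banks) €301 billion: an ECB asset is shed → −€301B.
Net: 0 + 157 − 301 = -€144 billion.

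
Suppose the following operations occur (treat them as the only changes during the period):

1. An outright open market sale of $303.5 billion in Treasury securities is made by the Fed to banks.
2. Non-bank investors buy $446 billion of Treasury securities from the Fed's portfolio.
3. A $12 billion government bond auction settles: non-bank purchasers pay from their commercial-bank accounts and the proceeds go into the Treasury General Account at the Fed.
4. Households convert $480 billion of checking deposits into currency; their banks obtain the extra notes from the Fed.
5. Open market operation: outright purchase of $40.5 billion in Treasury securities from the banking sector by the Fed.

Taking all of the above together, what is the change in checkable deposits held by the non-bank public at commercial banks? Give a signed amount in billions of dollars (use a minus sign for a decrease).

-$938 billion

OMO sale (to banks) $303.5 billion: the counterparty is a bank, so public deposits are unchanged → 0.
Asset sale (to non-banks) $446 billion: non-bank counterparties' bank balances fall → −$446B.
Government account inflow $12 billion: non-bank counterparties' bank balances fall → −$12B.
Currency withdrawal $480 billion: non-bank counterparties' bank balances fall → −$480B.
OMO purchase (from banks) $40.5 billion: the counterparty is a bank, so public deposits are unchanged → 0.
Net: 0 − 446 − 12 − 480 + 0 = -$938 billion.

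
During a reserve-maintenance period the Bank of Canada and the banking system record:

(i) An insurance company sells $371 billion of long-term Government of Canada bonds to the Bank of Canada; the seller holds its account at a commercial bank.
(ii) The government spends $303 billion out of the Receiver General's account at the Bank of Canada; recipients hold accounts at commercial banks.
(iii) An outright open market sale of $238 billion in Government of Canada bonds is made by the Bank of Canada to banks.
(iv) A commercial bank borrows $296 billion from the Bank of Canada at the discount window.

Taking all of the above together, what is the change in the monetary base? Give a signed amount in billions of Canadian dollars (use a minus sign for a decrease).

Asset purchase (from non-banks) $371 billion: Bank of Canada balance sheet expands → +$371B.
Government spending $303 billion: a non-base liability converts back to reserves → +$303B.
OMO sale (to banks) $238 billion: Bank of Canada balance sheet contracts → −$238B.
Discount-window loan $296 billion: Bank of Canada balance sheet expands → +$296B.
Net: 371 + 303 − 238 + 296 = +$732 billion.

+$732 billion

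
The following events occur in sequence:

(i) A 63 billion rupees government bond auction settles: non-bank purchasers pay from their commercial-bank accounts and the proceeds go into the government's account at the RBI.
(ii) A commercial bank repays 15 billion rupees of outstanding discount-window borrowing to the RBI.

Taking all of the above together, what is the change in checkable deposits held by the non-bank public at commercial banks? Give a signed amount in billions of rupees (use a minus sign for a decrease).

-63 billion

Government account inflow 63 billion rupees: non-bank counterparties' bank balances fall → −63B.
Discount-window repayment 15 billion rupees: the counterparty is a bank, so public deposits are unchanged → 0.
Net: −63 + 0 = -63 billion.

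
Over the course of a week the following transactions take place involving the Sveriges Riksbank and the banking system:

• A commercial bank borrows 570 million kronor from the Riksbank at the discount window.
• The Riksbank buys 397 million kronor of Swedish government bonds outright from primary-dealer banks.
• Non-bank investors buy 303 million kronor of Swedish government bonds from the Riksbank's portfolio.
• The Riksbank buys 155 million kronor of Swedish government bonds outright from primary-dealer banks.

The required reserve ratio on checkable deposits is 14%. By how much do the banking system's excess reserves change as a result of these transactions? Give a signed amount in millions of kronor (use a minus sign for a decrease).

Discount-window loan 570 million kronor: reserves +570M, deposits 0.
OMO purchase (from banks) 397 million kronor: reserves +397M, deposits 0.
Asset sale (to non-banks) 303 million kronor: reserves −303M, deposits −303M.
OMO purchase (from banks) 155 million kronor: reserves +155M, deposits 0.
Totals: Δreserves = +819M, Δdeposits = −303M.
Δrequired reserves = 14% × −303M = −42.42M.
Δexcess reserves = Δreserves − Δrequired = +819M − (−42.42M) = +861.42 million.

+861.42 million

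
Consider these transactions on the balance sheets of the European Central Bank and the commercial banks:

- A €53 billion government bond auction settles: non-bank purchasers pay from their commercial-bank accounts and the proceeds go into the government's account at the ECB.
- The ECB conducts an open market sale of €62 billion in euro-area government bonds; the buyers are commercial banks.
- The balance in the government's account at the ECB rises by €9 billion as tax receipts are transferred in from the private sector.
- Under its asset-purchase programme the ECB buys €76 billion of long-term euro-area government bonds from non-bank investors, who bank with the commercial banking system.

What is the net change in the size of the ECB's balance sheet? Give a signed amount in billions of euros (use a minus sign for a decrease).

ECB balance sheet:
  Assets:      Securities +€14B
  Liabilities: Bank reserves −€48B, Government deposits +€62B
Commercial banking system:
  Assets:      Reserves at CB −€48B, Securities +€62B
  Liabilities: Checkable deposits +€14B
Change in total ECB assets = +€14 billion.

+€14 billion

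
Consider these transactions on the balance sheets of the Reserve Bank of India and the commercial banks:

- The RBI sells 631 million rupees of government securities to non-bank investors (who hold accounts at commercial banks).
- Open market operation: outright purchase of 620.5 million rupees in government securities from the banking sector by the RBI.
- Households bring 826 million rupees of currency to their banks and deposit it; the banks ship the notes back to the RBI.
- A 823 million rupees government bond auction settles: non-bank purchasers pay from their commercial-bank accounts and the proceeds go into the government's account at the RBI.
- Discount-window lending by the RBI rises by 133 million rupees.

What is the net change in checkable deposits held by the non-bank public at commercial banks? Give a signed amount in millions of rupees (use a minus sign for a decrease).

-628 million

RBI balance sheet:
  Assets:      Securities −10.5M, Loans to banks +133M
  Liabilities: Bank reserves +125.5M, Currency in circulation −826M, Government deposits +823M
Commercial banking system:
  Assets:      Reserves at CB +125.5M, Securities −620.5M
  Liabilities: Checkable deposits −628M, Borrowings from CB +133M
So the change in checkable deposits held by the non-bank public at commercial banks is -628 million.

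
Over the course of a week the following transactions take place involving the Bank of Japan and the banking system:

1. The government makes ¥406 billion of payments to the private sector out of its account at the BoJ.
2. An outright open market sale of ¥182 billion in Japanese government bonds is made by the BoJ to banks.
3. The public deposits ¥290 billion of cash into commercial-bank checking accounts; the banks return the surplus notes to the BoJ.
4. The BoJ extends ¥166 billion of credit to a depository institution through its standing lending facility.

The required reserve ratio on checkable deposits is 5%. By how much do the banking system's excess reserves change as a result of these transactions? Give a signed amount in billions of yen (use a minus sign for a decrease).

+¥645.2 billion

Government spending ¥406 billion: reserves +¥406B, deposits +¥406B.
OMO sale (to banks) ¥182 billion: reserves −¥182B, deposits 0.
Currency deposit ¥290 billion: reserves +¥290B, deposits +¥290B.
Discount-window loan ¥166 billion: reserves +¥166B, deposits 0.
Totals: Δreserves = +¥680B, Δdeposits = +¥696B.
Δrequired reserves = 5% × +¥696B = +¥34.8B.
Δexcess reserves = Δreserves − Δrequired = +¥680B − (+¥34.8B) = +¥645.2 billion.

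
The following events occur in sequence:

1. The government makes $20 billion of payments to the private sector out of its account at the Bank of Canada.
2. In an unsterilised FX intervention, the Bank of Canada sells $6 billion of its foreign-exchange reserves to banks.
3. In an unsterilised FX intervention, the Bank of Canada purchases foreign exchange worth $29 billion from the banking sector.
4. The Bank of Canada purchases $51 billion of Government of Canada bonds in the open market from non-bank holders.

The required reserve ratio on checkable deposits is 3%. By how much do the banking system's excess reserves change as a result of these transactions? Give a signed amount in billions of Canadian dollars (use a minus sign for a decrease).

+$91.87 billion

Government spending $20 billion: reserves +$20B, deposits +$20B.
FX sale $6 billion: reserves −$6B, deposits 0.
FX purchase $29 billion: reserves +$29B, deposits 0.
Asset purchase (from non-banks) $51 billion: reserves +$51B, deposits +$51B.
Totals: Δreserves = +$94B, Δdeposits = +$71B.
Δrequired reserves = 3% × +$71B = +$2.13B.
Δexcess reserves = Δreserves − Δrequired = +$94B − (+$2.13B) = +$91.87 billion.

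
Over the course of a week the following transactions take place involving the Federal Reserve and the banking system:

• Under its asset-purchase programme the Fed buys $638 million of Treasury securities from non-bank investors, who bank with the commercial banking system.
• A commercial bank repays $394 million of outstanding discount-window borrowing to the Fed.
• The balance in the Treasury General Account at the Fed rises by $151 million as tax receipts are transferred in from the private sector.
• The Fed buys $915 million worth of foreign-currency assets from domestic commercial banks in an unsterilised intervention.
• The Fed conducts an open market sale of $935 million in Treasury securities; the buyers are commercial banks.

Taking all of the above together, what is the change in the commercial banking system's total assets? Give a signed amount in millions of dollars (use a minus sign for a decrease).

+$93 million

Fed balance sheet:
  Assets:      Securities −$297M, Loans to banks −$394M, Foreign assets +$915M
  Liabilities: Bank reserves +$73M, Government deposits +$151M
Commercial banking system:
  Assets:      Reserves at CB +$73M, Securities +$935M, Foreign assets −$915M
  Liabilities: Checkable deposits +$487M, Borrowings from CB −$394M
Change in total bank assets = +$93 million.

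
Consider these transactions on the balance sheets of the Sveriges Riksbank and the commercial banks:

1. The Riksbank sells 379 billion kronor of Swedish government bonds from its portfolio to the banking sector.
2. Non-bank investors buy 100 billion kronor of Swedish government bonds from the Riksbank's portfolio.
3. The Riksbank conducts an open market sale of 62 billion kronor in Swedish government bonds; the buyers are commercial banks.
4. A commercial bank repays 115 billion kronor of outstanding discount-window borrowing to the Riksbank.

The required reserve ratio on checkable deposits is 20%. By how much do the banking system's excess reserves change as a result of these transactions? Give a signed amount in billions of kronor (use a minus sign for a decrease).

-636 billion

OMO sale (to banks) 379 billion kronor: reserves −379B, deposits 0.
Asset sale (to non-banks) 100 billion kronor: reserves −100B, deposits −100B.
OMO sale (to banks) 62 billion kronor: reserves −62B, deposits 0.
Discount-window repayment 115 billion kronor: reserves −115B, deposits 0.
Totals: Δreserves = −656B, Δdeposits = −100B.
Δrequired reserves = 20% × −100B = −20B.
Δexcess reserves = Δreserves − Δrequired = −656B − (−20B) = -636 billion.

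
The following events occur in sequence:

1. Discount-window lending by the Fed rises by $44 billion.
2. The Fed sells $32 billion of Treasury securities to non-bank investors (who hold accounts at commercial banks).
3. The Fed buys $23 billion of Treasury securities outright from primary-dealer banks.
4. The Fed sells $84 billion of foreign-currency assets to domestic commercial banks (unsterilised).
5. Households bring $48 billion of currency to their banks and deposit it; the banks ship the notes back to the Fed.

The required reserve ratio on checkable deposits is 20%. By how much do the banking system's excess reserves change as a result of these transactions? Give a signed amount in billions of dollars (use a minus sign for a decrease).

Discount-window loan $44 billion: reserves +$44B, deposits 0.
Asset sale (to non-banks) $32 billion: reserves −$32B, deposits −$32B.
OMO purchase (from banks) $23 billion: reserves +$23B, deposits 0.
FX sale $84 billion: reserves −$84B, deposits 0.
Currency deposit $48 billion: reserves +$48B, deposits +$48B.
Totals: Δreserves = −$1B, Δdeposits = +$16B.
Δrequired reserves = 20% × +$16B = +$3.2B.
Δexcess reserves = Δreserves − Δrequired = −$1B − (+$3.2B) = -$4.2 billion.

-$4.2 billion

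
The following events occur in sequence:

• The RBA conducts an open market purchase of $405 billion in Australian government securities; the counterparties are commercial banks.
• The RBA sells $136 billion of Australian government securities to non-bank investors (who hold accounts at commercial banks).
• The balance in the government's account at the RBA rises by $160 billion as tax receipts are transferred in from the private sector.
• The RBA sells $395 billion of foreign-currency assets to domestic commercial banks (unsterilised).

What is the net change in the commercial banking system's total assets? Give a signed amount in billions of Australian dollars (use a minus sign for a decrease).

RBA balance sheet:
  Assets:      Securities +$269B, Foreign assets −$395B
  Liabilities: Bank reserves −$286B, Government deposits +$160B
Commercial banking system:
  Assets:      Reserves at CB −$286B, Securities −$405B, Foreign assets +$395B
  Liabilities: Checkable deposits −$296B
Change in total bank assets = -$296 billion.

-$296 billion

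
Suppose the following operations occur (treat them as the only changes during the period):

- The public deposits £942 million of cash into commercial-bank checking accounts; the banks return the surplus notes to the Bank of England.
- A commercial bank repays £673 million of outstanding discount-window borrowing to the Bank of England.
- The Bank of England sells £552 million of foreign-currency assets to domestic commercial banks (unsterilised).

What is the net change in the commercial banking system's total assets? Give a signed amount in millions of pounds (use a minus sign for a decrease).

Currency deposit £942 million: bank balance sheets expand → +£942M.
Discount-window repayment £673 million: bank balance sheets shrink → −£673M.
FX sale £552 million: just an asset swap on bank balance sheets → 0.
Net: 942 − 673 + 0 = +£269 million.

+£269 million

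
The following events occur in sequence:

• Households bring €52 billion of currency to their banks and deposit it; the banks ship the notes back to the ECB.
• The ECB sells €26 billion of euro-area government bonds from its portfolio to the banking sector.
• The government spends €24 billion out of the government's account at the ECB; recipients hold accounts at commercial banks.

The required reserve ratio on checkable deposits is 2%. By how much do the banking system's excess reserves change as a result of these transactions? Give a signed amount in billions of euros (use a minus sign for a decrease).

Currency deposit €52 billion: reserves +€52B, deposits +€52B.
OMO sale (to banks) €26 billion: reserves −€26B, deposits 0.
Government spending €24 billion: reserves +€24B, deposits +€24B.
Totals: Δreserves = +€50B, Δdeposits = +€76B.
Δrequired reserves = 2% × +€76B = +€1.52B.
Δexcess reserves = Δreserves − Δrequired = +€50B − (+€1.52B) = +€48.48 billion.

+€48.48 billion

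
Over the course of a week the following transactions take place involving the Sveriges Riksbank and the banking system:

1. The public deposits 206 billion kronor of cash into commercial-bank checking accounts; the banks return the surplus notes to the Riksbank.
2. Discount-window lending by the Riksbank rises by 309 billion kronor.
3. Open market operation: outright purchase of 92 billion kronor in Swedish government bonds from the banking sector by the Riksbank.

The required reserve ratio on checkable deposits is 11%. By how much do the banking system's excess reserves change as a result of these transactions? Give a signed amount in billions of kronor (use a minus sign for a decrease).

Currency deposit 206 billion kronor: reserves +206B, deposits +206B.
Discount-window loan 309 billion kronor: reserves +309B, deposits 0.
OMO purchase (from banks) 92 billion kronor: reserves +92B, deposits 0.
Totals: Δreserves = +607B, Δdeposits = +206B.
Δrequired reserves = 11% × +206B = +22.66B.
Δexcess reserves = Δreserves − Δrequired = +607B − (+22.66B) = +584.34 billion.

+584.34 billion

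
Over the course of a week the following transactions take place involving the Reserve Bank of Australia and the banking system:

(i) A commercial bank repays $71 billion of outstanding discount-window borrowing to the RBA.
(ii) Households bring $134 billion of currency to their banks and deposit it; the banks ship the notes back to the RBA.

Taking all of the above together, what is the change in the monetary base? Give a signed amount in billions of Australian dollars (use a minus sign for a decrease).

RBA balance sheet:
  Assets:      Loans to banks −$71B
  Liabilities: Bank reserves +$63B, Currency in circulation −$134B
Commercial banking system:
  Assets:      Reserves at CB +$63B
  Liabilities: Checkable deposits +$134B, Borrowings from CB −$71B
Monetary base = currency + reserves: −$134B + (+$63B) = -$71 billion.

-$71 billion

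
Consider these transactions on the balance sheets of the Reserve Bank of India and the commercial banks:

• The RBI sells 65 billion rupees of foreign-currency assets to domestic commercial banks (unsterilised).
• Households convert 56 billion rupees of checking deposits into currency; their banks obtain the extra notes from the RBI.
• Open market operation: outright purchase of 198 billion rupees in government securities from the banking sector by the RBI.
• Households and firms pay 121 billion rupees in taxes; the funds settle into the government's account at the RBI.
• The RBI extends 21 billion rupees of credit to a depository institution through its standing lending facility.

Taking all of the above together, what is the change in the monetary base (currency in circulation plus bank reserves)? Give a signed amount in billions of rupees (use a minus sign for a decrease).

+33 billion

RBI balance sheet:
  Assets:      Securities +198B, Loans to banks +21B, Foreign assets −65B
  Liabilities: Bank reserves −23B, Currency in circulation +56B, Government deposits +121B
Monetary base = currency + reserves: +56B + (−23B) = +33 billion.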